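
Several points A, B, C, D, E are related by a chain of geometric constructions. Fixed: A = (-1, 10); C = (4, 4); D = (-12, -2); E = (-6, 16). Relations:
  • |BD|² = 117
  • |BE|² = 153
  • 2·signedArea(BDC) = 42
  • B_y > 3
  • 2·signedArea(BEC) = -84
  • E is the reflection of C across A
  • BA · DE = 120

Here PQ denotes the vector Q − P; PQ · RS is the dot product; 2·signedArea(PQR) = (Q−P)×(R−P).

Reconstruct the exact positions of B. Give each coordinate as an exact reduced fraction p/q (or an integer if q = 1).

B = (-3, 4)

1. B_x = -3  [2·signedArea(BDC) = 42 ∩ 2·signedArea(BEC) = -84]
2. B_y = 4  [2·signedArea(BDC) = 42 ∩ 2·signedArea(BEC) = -84]
   → B = (-3, 4)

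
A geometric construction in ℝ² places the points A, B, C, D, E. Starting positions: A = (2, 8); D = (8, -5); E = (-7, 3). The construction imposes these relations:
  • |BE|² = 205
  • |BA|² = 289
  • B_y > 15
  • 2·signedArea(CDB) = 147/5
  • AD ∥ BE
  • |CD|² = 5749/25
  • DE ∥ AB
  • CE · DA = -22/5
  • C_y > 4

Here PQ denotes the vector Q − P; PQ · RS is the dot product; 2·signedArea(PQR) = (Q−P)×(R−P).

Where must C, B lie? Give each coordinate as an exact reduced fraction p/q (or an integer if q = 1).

B = (-13, 16)
C = (-17/5, 5)

1. B_x = -13  [AD ∥ BE ∩ DE ∥ AB]
2. B_y = 16  [AD ∥ BE ∩ DE ∥ AB]
   → B = (-13, 16)
3. C_x = -17/5  [CE · DA = -22/5 ∩ 2·signedArea(CDB) = 147/5]
4. C_y = 5  [CE · DA = -22/5 ∩ 2·signedArea(CDB) = 147/5]
   → C = (-17/5, 5)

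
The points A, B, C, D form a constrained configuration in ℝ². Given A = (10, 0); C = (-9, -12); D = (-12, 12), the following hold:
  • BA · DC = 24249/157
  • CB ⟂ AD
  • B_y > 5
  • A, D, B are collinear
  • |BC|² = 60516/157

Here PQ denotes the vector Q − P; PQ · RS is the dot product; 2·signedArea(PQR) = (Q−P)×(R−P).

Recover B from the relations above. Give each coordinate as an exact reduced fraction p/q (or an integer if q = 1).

1. B_x = 63/157  [A, D, B are collinear ∩ CB ⟂ AD]
2. B_y = 822/157  [A, D, B are collinear ∩ CB ⟂ AD]
   → B = (63/157, 822/157)

B = (63/157, 822/157)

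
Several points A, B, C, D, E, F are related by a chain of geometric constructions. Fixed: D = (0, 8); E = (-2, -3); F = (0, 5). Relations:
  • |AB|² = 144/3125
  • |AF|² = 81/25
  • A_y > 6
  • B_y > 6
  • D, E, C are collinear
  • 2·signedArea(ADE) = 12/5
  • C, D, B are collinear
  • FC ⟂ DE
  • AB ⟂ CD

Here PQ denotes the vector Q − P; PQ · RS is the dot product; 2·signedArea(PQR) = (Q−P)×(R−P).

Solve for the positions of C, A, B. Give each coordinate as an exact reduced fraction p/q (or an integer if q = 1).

1. C_x = -66/125  [D, E, C are collinear ∩ FC ⟂ DE]
2. C_y = 637/125  [D, E, C are collinear ∩ FC ⟂ DE]
   → C = (-66/125, 637/125)
3. A_x = 0  [line 11·x + -2·y + 68/5 = 0 ∩ |AF|² = 81/25]
4. A_y = 34/5  [line 11·x + -2·y + 68/5 = 0 ∩ |AF|² = 81/25]
   → A = (0, 34/5)
5. B_x = -132/625  [C, D, B are collinear ∩ AB ⟂ CD]
6. B_y = 4274/625  [C, D, B are collinear ∩ AB ⟂ CD]
   → B = (-132/625, 4274/625)

A = (0, 34/5)
B = (-132/625, 4274/625)
C = (-66/125, 637/125)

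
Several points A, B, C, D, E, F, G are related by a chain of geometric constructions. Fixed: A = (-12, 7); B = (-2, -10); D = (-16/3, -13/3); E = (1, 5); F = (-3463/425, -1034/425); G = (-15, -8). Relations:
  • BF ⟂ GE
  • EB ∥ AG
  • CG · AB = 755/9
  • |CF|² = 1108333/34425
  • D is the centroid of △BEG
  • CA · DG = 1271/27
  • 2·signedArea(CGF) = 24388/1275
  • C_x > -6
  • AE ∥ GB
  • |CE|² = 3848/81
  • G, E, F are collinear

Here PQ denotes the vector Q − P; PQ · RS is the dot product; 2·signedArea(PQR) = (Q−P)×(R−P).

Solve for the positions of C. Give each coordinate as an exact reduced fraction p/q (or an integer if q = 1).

C = (-49/9, 23/9)

1. C_x = -49/9  [CG · AB = 755/9 ∩ CA · DG = 1271/27]
2. C_y = 23/9  [CG · AB = 755/9 ∩ CA · DG = 1271/27]
   → C = (-49/9, 23/9)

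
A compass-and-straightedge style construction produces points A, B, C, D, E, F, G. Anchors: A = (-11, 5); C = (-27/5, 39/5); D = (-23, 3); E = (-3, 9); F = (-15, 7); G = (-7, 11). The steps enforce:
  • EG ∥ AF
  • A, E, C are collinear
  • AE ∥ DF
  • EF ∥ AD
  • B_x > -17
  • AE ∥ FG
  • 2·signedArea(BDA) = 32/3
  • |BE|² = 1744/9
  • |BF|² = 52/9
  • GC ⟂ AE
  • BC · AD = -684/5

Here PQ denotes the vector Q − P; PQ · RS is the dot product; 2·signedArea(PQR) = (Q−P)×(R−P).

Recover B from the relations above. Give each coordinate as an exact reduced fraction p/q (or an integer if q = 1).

B = (-49/3, 5)

1. B_x = -49/3  [BC · AD = -684/5 ∩ 2·signedArea(BDA) = 32/3]
2. B_y = 5  [BC · AD = -684/5 ∩ 2·signedArea(BDA) = 32/3]
   → B = (-49/3, 5)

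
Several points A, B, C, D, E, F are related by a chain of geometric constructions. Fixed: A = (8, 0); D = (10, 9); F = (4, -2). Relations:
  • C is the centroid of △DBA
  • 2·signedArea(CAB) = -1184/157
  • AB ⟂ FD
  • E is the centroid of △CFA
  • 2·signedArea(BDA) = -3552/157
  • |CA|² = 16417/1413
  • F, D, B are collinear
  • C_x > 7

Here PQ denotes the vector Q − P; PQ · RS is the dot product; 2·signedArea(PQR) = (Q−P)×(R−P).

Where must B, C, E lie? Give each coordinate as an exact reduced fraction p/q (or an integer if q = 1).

1. B_x = 904/157  [F, D, B are collinear ∩ AB ⟂ FD]
2. B_y = 192/157  [F, D, B are collinear ∩ AB ⟂ FD]
   → B = (904/157, 192/157)
3. C_x = 3730/471  [C is the centroid of △DBA]
4. C_y = 535/157  [C is the centroid of △DBA]
   → C = (3730/471, 535/157)
5. E_x = 9382/1413  [E is the centroid of △CFA]
6. E_y = 221/471  [E is the centroid of △CFA]
   → E = (9382/1413, 221/471)

B = (904/157, 192/157)
C = (3730/471, 535/157)
E = (9382/1413, 221/471)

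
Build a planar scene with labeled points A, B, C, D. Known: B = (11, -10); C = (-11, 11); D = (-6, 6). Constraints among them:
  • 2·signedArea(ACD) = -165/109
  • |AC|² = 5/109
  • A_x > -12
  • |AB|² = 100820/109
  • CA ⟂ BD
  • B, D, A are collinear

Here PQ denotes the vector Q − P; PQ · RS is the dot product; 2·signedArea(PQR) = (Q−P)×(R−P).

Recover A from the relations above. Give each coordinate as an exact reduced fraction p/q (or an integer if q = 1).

A = (-1215/109, 1182/109)

1. A_x = -1215/109  [B, D, A are collinear ∩ CA ⟂ BD]
2. A_y = 1182/109  [B, D, A are collinear ∩ CA ⟂ BD]
   → A = (-1215/109, 1182/109)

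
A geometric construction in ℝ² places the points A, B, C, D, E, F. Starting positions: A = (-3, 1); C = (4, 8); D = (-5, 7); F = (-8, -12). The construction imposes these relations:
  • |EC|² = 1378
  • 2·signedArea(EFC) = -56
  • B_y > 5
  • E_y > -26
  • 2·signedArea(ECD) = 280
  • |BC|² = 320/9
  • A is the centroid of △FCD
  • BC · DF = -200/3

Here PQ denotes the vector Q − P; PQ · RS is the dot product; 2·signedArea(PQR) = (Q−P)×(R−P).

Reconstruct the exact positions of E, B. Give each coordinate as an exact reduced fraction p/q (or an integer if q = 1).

1. E_x = -13  [2·signedArea(EFC) = -56 ∩ 2·signedArea(ECD) = 280]
2. E_y = -25  [2·signedArea(EFC) = -56 ∩ 2·signedArea(ECD) = 280]
   → E = (-13, -25)
3. B_x = -4/3  [line 3·x + 19·y + -292/3 = 0 ∩ |BC|² = 320/9]
4. B_y = 16/3  [line 3·x + 19·y + -292/3 = 0 ∩ |BC|² = 320/9]
   → B = (-4/3, 16/3)

B = (-4/3, 16/3)
E = (-13, -25)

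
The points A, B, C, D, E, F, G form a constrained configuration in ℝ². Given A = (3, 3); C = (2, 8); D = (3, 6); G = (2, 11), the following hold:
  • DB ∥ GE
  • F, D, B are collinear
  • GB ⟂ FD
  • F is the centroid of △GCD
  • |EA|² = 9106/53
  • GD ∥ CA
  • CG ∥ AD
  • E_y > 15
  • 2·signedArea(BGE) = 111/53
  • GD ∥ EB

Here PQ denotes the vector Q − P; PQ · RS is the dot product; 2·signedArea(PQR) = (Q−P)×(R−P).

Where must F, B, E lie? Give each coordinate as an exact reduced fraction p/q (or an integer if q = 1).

B = (85/53, 577/53)
E = (32/53, 842/53)
F = (7/3, 25/3)

1. F_x = 7/3  [F is the centroid of △GCD]
2. F_y = 25/3  [F is the centroid of △GCD]
   → F = (7/3, 25/3)
3. B_x = 85/53  [F, D, B are collinear ∩ GB ⟂ FD]
4. B_y = 577/53  [F, D, B are collinear ∩ GB ⟂ FD]
   → B = (85/53, 577/53)
5. E_x = 32/53  [GD ∥ EB ∩ DB ∥ GE]
6. E_y = 842/53  [GD ∥ EB ∩ DB ∥ GE]
   → E = (32/53, 842/53)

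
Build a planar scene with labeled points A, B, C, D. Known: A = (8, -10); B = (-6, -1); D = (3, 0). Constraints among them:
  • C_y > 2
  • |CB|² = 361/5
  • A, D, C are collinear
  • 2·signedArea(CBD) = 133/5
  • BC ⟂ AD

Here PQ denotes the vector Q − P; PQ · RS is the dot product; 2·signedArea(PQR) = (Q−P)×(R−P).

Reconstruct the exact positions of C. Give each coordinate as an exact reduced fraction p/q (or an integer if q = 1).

1. C_x = 8/5  [A, D, C are collinear ∩ BC ⟂ AD]
2. C_y = 14/5  [A, D, C are collinear ∩ BC ⟂ AD]
   → C = (8/5, 14/5)

C = (8/5, 14/5)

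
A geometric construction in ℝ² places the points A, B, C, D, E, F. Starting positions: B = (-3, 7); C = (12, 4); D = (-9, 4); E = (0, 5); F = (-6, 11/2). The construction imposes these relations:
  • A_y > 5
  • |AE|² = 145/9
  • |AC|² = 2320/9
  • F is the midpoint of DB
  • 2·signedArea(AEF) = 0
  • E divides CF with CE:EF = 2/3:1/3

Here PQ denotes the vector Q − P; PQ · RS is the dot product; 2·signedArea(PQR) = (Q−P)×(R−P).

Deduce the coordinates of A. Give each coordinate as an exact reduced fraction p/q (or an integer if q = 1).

A = (-4, 16/3)

1. A_x = -4  [line -1/2·x + -6·y + 30 = 0 ∩ |AE|² = 145/9]
2. A_y = 16/3  [line -1/2·x + -6·y + 30 = 0 ∩ |AE|² = 145/9]
   → A = (-4, 16/3)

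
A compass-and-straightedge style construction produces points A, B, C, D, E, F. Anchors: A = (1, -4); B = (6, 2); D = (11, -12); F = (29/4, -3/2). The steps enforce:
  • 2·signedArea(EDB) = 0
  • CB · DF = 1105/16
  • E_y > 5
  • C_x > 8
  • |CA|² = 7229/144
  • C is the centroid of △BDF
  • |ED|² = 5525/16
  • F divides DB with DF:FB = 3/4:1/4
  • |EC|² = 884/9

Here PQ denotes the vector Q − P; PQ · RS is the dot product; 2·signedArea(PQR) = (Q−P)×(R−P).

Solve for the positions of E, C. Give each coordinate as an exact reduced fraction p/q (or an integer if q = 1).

C = (97/12, -23/6)
E = (19/4, 11/2)

1. E_x = 19/4  [line -14·x + -5·y + 94 = 0 ∩ |ED|² = 5525/16]
2. E_y = 11/2  [line -14·x + -5·y + 94 = 0 ∩ |ED|² = 5525/16]
   → E = (19/4, 11/2)
3. C_x = 97/12  [C is the centroid of △BDF]
4. C_y = -23/6  [C is the centroid of △BDF]
   → C = (97/12, -23/6)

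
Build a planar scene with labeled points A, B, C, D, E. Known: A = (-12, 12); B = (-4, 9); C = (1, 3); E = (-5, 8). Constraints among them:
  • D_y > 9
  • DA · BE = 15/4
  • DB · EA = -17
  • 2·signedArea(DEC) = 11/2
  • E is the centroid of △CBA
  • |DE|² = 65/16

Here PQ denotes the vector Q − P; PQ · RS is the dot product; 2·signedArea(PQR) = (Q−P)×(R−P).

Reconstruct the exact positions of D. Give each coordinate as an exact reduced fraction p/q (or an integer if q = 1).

D = (-6, 39/4)

1. D_x = -6  [DB · EA = -17 ∩ DA · BE = 15/4]
2. D_y = 39/4  [DB · EA = -17 ∩ DA · BE = 15/4]
   → D = (-6, 39/4)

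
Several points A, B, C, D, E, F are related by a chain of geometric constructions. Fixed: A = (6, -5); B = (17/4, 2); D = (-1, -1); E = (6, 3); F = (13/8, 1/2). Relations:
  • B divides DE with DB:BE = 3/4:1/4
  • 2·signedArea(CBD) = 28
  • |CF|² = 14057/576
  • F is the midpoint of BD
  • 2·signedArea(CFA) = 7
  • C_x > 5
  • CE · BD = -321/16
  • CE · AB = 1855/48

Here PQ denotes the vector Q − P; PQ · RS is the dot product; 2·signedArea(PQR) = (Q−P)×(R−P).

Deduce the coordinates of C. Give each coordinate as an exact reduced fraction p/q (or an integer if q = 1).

C = (65/12, -8/3)

1. C_x = 65/12  [2·signedArea(CBD) = 28 ∩ CE · AB = 1855/48]
2. C_y = -8/3  [2·signedArea(CBD) = 28 ∩ CE · AB = 1855/48]
   → C = (65/12, -8/3)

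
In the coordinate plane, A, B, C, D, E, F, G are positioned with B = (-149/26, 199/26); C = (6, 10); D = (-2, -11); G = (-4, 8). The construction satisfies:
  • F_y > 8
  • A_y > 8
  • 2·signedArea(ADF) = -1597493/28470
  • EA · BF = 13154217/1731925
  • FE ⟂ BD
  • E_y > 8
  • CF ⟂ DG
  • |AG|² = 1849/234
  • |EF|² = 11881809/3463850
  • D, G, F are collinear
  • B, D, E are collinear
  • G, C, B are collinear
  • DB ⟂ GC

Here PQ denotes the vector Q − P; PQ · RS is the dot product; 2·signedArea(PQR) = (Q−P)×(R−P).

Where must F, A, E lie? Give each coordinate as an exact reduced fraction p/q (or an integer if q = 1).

A = (-97/78, 667/78)
E = (-56131/9490, 16273/1898)
F = (-1496/365, 3262/365)

1. F_x = -1496/365  [D, G, F are collinear ∩ CF ⟂ DG]
2. F_y = 3262/365  [D, G, F are collinear ∩ CF ⟂ DG]
   → F = (-1496/365, 3262/365)
3. E_x = -56131/9490  [B, D, E are collinear ∩ FE ⟂ BD]
4. E_y = 16273/1898  [B, D, E are collinear ∩ FE ⟂ BD]
   → E = (-56131/9490, 16273/1898)
5. A_x = -97/78  [2·signedArea(ADF) = -1597493/28470 ∩ EA · BF = 13154217/1731925]
6. A_y = 667/78  [2·signedArea(ADF) = -1597493/28470 ∩ EA · BF = 13154217/1731925]
   → A = (-97/78, 667/78)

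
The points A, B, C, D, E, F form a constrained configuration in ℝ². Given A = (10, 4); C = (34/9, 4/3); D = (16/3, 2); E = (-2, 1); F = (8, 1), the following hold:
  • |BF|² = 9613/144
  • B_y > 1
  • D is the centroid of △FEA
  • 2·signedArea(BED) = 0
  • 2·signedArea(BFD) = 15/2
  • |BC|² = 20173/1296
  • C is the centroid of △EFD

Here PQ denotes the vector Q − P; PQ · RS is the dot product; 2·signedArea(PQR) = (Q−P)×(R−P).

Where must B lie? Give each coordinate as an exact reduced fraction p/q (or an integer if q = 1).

1. B_x = -1/6  [2·signedArea(BED) = 0 ∩ 2·signedArea(BFD) = 15/2]
2. B_y = 5/4  [2·signedArea(BED) = 0 ∩ 2·signedArea(BFD) = 15/2]
   → B = (-1/6, 5/4)

B = (-1/6, 5/4)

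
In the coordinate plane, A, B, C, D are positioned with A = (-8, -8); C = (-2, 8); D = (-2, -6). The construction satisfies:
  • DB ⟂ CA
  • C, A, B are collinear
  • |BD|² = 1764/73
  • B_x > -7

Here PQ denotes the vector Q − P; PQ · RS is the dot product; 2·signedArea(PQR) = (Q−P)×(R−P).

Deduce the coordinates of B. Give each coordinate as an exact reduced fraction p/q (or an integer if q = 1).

1. B_x = -482/73  [C, A, B are collinear ∩ DB ⟂ CA]
2. B_y = -312/73  [C, A, B are collinear ∩ DB ⟂ CA]
   → B = (-482/73, -312/73)

B = (-482/73, -312/73)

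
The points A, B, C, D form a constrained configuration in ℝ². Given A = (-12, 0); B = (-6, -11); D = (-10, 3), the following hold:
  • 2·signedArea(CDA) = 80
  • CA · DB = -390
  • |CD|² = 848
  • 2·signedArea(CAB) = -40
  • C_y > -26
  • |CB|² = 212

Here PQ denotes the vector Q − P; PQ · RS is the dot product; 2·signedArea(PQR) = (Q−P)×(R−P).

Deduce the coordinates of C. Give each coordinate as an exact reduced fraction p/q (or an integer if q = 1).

C = (-2, -25)

1. C_x = -2  [2·signedArea(CDA) = 80 ∩ 2·signedArea(CAB) = -40]
2. C_y = -25  [2·signedArea(CDA) = 80 ∩ 2·signedArea(CAB) = -40]
   → C = (-2, -25)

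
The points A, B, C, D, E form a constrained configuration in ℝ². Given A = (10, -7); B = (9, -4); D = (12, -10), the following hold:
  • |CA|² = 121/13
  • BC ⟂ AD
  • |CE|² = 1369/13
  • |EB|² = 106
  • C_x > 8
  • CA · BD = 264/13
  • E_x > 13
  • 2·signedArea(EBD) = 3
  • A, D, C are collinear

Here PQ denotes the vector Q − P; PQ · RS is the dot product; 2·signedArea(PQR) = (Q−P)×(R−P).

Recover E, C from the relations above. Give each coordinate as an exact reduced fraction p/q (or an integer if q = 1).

1. E_x = 14  [line 6·x + 3·y + -45 = 0 ∩ |EB|² = 106]
2. E_y = -13  [line 6·x + 3·y + -45 = 0 ∩ |EB|² = 106]
   → E = (14, -13)
3. C_x = 108/13  [A, D, C are collinear ∩ BC ⟂ AD]
4. C_y = -58/13  [A, D, C are collinear ∩ BC ⟂ AD]
   → C = (108/13, -58/13)

C = (108/13, -58/13)
E = (14, -13)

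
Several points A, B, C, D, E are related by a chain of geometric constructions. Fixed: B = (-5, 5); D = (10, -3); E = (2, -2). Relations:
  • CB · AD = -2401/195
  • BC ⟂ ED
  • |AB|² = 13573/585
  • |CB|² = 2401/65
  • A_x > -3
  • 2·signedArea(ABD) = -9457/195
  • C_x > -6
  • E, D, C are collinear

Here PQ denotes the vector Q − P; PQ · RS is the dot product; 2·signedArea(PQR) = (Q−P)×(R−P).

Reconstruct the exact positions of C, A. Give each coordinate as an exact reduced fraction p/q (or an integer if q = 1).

1. C_x = -374/65  [E, D, C are collinear ∩ BC ⟂ ED]
2. C_y = -67/65  [E, D, C are collinear ∩ BC ⟂ ED]
   → C = (-374/65, -67/65)
3. A_x = -569/195  [2·signedArea(ABD) = -9457/195 ∩ CB · AD = -2401/195]
4. A_y = 128/195  [2·signedArea(ABD) = -9457/195 ∩ CB · AD = -2401/195]
   → A = (-569/195, 128/195)

A = (-569/195, 128/195)
C = (-374/65, -67/65)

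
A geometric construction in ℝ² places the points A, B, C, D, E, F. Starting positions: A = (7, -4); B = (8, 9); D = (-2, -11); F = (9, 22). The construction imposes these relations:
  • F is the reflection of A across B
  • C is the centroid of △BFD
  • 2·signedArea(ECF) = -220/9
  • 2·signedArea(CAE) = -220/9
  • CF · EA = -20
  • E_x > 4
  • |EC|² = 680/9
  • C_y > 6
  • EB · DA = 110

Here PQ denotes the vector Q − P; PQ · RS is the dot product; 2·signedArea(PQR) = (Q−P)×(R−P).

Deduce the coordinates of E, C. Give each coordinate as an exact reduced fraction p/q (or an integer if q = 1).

1. C_x = 5  [C is the centroid of △BFD]
2. C_y = 20/3  [C is the centroid of △BFD]
   → C = (5, 20/3)
3. E_x = 13/3  [2·signedArea(ECF) = -220/9 ∩ CF · EA = -20]
4. E_y = -2  [2·signedArea(ECF) = -220/9 ∩ CF · EA = -20]
   → E = (13/3, -2)

C = (5, 20/3)
E = (13/3, -2)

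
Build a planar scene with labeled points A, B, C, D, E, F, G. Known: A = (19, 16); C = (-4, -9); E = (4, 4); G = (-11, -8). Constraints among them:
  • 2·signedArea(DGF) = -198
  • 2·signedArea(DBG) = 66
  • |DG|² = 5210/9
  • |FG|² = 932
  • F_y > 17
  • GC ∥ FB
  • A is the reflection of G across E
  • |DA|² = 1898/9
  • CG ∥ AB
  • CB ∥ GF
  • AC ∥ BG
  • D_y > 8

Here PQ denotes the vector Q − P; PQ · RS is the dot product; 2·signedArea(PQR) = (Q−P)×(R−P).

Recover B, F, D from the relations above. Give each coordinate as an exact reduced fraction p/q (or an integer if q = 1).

B = (12, 17)
D = (20/3, 25/3)
F = (5, 18)

1. B_x = 12  [AC ∥ BG ∩ CG ∥ AB]
2. B_y = 17  [AC ∥ BG ∩ CG ∥ AB]
   → B = (12, 17)
3. F_x = 5  [GC ∥ FB ∩ CB ∥ GF]
4. F_y = 18  [GC ∥ FB ∩ CB ∥ GF]
   → F = (5, 18)
5. D_x = 20/3  [2·signedArea(DGF) = -198 ∩ 2·signedArea(DBG) = 66]
6. D_y = 25/3  [2·signedArea(DGF) = -198 ∩ 2·signedArea(DBG) = 66]
   → D = (20/3, 25/3)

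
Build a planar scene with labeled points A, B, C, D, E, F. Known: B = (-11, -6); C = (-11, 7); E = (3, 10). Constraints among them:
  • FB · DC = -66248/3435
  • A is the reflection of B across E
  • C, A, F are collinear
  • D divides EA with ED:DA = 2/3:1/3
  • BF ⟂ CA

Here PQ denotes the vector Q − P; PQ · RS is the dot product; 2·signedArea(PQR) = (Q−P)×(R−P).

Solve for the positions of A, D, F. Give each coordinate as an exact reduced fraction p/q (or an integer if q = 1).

1. A_x = 17  [A is the reflection of B across E]
2. A_y = 26  [A is the reflection of B across E]
   → A = (17, 26)
3. D_x = 37/3  [D divides EA with ED:DA = 2/3:1/3]
4. D_y = 62/3  [D divides EA with ED:DA = 2/3:1/3]
   → D = (37/3, 62/3)
5. F_x = -19511/1145  [C, A, F are collinear ∩ BF ⟂ CA]
6. F_y = 3322/1145  [C, A, F are collinear ∩ BF ⟂ CA]
   → F = (-19511/1145, 3322/1145)

A = (17, 26)
D = (37/3, 62/3)
F = (-19511/1145, 3322/1145)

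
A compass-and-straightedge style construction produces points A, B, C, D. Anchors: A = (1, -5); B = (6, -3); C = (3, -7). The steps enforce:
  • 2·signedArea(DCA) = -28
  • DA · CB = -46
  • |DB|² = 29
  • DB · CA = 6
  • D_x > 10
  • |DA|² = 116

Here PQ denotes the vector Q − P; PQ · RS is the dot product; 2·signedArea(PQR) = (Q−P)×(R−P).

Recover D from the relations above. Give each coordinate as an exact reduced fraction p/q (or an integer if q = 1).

D = (11, -1)

1. D_x = 11  [DA · CB = -46 ∩ 2·signedArea(DCA) = -28]
2. D_y = -1  [DA · CB = -46 ∩ 2·signedArea(DCA) = -28]
   → D = (11, -1)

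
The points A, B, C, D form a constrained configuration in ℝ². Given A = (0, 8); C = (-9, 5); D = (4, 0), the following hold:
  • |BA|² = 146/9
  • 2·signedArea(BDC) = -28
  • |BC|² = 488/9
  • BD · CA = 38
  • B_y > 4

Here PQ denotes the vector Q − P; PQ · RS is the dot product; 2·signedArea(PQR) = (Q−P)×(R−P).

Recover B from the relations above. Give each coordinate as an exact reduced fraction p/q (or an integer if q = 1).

B = (-5/3, 13/3)

1. B_x = -5/3  [2·signedArea(BDC) = -28 ∩ BD · CA = 38]
2. B_y = 13/3  [2·signedArea(BDC) = -28 ∩ BD · CA = 38]
   → B = (-5/3, 13/3)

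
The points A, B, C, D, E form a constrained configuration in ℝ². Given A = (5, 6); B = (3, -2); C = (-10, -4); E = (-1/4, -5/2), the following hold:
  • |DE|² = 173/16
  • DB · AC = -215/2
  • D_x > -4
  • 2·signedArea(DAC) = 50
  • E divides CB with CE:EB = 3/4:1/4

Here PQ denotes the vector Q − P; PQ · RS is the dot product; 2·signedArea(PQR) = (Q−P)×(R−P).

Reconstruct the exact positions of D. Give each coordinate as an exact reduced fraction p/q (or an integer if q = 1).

1. D_x = -7/2  [DB · AC = -215/2 ∩ 2·signedArea(DAC) = 50]
2. D_y = -3  [DB · AC = -215/2 ∩ 2·signedArea(DAC) = 50]
   → D = (-7/2, -3)

D = (-7/2, -3)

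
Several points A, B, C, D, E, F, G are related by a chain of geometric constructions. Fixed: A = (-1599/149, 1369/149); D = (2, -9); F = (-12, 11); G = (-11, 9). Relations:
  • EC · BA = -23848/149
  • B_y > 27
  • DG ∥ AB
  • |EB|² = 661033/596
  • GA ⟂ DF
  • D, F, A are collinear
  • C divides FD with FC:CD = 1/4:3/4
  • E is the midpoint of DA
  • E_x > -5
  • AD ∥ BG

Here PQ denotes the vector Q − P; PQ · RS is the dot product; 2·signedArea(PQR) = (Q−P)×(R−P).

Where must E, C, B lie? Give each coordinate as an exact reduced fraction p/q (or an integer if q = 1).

1. E_x = -1301/298  [E is the midpoint of DA]
2. E_y = 14/149  [E is the midpoint of DA]
   → E = (-1301/298, 14/149)
3. C_x = -17/2  [C divides FD with FC:CD = 1/4:3/4]
4. C_y = 6  [C divides FD with FC:CD = 1/4:3/4]
   → C = (-17/2, 6)
5. B_x = -3536/149  [AD ∥ BG ∩ DG ∥ AB]
6. B_y = 4051/149  [AD ∥ BG ∩ DG ∥ AB]
   → B = (-3536/149, 4051/149)

B = (-3536/149, 4051/149)
C = (-17/2, 6)
E = (-1301/298, 14/149)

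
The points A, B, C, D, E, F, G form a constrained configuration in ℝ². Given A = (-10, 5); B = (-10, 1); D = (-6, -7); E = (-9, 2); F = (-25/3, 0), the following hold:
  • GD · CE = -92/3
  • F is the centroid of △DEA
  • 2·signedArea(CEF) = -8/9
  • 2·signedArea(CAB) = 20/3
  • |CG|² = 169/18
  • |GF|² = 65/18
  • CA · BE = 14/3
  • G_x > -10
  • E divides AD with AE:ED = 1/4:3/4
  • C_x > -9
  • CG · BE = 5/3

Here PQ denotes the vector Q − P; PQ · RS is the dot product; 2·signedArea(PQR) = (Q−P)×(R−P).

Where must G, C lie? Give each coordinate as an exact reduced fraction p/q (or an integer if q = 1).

C = (-25/3, -4/3)
G = (-19/2, 3/2)

1. C_x = -25/3  [2·signedArea(CEF) = -8/9 ∩ 2·signedArea(CAB) = 20/3]
2. C_y = -4/3  [2·signedArea(CEF) = -8/9 ∩ 2·signedArea(CAB) = 20/3]
   → C = (-25/3, -4/3)
3. G_x = -19/2  [GD · CE = -92/3 ∩ CG · BE = 5/3]
4. G_y = 3/2  [GD · CE = -92/3 ∩ CG · BE = 5/3]
   → G = (-19/2, 3/2)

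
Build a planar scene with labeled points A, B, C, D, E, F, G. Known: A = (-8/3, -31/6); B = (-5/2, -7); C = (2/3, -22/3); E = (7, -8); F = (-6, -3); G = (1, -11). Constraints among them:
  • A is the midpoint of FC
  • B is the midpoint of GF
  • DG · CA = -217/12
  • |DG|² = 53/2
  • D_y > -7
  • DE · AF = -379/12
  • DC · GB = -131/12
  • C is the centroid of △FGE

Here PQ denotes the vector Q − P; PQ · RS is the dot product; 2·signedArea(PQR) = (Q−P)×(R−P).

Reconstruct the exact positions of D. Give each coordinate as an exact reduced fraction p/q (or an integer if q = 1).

D = (-3/2, -13/2)

1. D_x = -3/2  [DG · CA = -217/12 ∩ DC · GB = -131/12]
2. D_y = -13/2  [DG · CA = -217/12 ∩ DC · GB = -131/12]
   → D = (-3/2, -13/2)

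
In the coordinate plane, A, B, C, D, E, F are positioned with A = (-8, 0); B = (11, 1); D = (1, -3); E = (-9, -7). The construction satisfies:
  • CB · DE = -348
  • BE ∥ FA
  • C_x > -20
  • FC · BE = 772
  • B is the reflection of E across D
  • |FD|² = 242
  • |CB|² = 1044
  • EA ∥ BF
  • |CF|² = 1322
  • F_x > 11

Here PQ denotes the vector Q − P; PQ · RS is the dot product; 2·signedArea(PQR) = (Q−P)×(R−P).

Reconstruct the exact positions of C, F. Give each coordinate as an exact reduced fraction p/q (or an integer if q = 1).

1. C_x = -19  [line 10·x + 4·y + 234 = 0 ∩ |CB|² = 1044]
2. C_y = -11  [line 10·x + 4·y + 234 = 0 ∩ |CB|² = 1044]
   → C = (-19, -11)
3. F_x = 12  [BE ∥ FA ∩ EA ∥ BF]
4. F_y = 8  [BE ∥ FA ∩ EA ∥ BF]
   → F = (12, 8)

C = (-19, -11)
F = (12, 8)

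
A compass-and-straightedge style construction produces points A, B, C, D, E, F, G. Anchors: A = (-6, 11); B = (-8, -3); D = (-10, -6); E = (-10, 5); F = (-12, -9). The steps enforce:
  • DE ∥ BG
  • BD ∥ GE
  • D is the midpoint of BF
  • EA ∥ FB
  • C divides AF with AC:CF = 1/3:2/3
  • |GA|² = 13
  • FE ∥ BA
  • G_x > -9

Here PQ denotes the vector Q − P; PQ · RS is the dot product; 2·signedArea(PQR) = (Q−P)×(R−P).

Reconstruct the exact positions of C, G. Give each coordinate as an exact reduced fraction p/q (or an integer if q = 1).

C = (-8, 13/3)
G = (-8, 8)

1. C_x = -8  [C divides AF with AC:CF = 1/3:2/3]
2. C_y = 13/3  [C divides AF with AC:CF = 1/3:2/3]
   → C = (-8, 13/3)
3. G_x = -8  [BD ∥ GE ∩ DE ∥ BG]
4. G_y = 8  [BD ∥ GE ∩ DE ∥ BG]
   → G = (-8, 8)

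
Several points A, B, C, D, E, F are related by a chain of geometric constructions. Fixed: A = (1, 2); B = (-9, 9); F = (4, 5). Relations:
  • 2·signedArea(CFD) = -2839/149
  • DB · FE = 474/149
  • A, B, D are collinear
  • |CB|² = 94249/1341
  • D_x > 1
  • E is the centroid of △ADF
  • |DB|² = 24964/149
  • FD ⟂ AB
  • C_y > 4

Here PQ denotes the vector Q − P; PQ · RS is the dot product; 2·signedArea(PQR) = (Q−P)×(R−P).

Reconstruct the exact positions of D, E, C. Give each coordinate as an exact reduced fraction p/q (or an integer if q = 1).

1. D_x = 239/149  [A, B, D are collinear ∩ FD ⟂ AB]
2. D_y = 235/149  [A, B, D are collinear ∩ FD ⟂ AB]
   → D = (239/149, 235/149)
3. E_x = 328/149  [E is the centroid of △ADF]
4. E_y = 426/149  [E is the centroid of △ADF]
   → E = (328/149, 426/149)
5. C_x = -953/447  [line 510/149·x + -357/149·y + 2584/149 = 0 ∩ |CB|² = 94249/1341]
6. C_y = 1874/447  [line 510/149·x + -357/149·y + 2584/149 = 0 ∩ |CB|² = 94249/1341]
   → C = (-953/447, 1874/447)

C = (-953/447, 1874/447)
D = (239/149, 235/149)
E = (328/149, 426/149)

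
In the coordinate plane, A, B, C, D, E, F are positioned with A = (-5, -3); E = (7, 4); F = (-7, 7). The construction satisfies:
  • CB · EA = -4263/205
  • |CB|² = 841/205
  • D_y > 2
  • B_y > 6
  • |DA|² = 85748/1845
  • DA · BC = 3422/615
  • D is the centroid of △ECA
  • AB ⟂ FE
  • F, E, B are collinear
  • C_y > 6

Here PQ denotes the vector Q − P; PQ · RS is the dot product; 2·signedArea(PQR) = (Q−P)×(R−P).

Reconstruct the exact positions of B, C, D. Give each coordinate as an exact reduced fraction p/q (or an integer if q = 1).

1. B_x = -623/205  [F, E, B are collinear ∩ AB ⟂ FE]
2. B_y = 1261/205  [F, E, B are collinear ∩ AB ⟂ FE]
   → B = (-623/205, 1261/205)
3. C_x = -1029/205  [line 12·x + 7·y + 2912/205 = 0 ∩ |CB|² = 841/205]
4. C_y = 1348/205  [line 12·x + 7·y + 2912/205 = 0 ∩ |CB|² = 841/205]
   → C = (-1029/205, 1348/205)
5. D_x = -619/615  [D is the centroid of △ECA]
6. D_y = 1553/615  [D is the centroid of △ECA]
   → D = (-619/615, 1553/615)

B = (-623/205, 1261/205)
C = (-1029/205, 1348/205)
D = (-619/615, 1553/615)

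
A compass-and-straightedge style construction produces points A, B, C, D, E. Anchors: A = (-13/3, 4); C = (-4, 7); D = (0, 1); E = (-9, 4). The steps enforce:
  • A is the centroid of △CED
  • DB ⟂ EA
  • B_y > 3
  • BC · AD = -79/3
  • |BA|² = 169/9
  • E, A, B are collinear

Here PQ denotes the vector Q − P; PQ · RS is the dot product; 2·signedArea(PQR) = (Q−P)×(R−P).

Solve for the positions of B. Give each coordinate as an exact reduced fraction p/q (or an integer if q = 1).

1. B_x = 0  [E, A, B are collinear ∩ DB ⟂ EA]
2. B_y = 4  [E, A, B are collinear ∩ DB ⟂ EA]
   → B = (0, 4)

B = (0, 4)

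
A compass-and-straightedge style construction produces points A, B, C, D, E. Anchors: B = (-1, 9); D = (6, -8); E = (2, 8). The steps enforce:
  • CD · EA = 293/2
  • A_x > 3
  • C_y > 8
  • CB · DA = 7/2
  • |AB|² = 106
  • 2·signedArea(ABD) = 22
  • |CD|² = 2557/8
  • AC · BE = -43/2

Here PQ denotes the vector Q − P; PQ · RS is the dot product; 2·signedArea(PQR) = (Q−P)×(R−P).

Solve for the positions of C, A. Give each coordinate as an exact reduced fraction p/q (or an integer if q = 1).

A = (4, 0)
C = (-1/4, 35/4)

1. A_x = 4  [line 17·x + 7·y + -68 = 0 ∩ |AB|² = 106]
2. A_y = 0  [line 17·x + 7·y + -68 = 0 ∩ |AB|² = 106]
   → A = (4, 0)
3. C_x = -1/4  [CB · DA = 7/2 ∩ AC · BE = -43/2]
4. C_y = 35/4  [CB · DA = 7/2 ∩ AC · BE = -43/2]
   → C = (-1/4, 35/4)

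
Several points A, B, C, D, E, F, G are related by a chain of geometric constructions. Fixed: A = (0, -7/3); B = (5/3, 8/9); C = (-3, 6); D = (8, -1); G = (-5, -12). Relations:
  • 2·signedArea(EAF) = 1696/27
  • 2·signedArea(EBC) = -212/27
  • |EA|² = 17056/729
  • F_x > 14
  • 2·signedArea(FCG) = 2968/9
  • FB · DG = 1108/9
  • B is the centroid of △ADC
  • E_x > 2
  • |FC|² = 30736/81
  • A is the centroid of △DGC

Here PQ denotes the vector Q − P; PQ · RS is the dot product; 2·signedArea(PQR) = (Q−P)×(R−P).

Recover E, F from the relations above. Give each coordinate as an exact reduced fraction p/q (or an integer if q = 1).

1. F_x = 43/3  [2·signedArea(FCG) = 2968/9 ∩ FB · DG = 1108/9]
2. F_y = -26/9  [2·signedArea(FCG) = 2968/9 ∩ FB · DG = 1108/9]
   → F = (43/3, -26/9)
3. E_x = 20/9  [2·signedArea(EAF) = 1696/27 ∩ 2·signedArea(EBC) = -212/27]
4. E_y = 53/27  [2·signedArea(EAF) = 1696/27 ∩ 2·signedArea(EBC) = -212/27]
   → E = (20/9, 53/27)

E = (20/9, 53/27)
F = (43/3, -26/9)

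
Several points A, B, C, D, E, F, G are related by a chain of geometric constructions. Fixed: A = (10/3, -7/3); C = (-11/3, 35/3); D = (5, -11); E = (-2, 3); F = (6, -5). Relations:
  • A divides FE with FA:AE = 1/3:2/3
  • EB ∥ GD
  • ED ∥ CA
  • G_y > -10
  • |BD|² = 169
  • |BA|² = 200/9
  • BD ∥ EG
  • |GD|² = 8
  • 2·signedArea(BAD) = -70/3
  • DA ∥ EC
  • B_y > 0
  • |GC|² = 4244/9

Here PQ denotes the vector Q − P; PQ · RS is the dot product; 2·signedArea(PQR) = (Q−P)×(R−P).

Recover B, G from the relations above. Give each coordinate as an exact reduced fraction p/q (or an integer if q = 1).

B = (0, 1)
G = (3, -9)

1. B_x = 0  [line 26/3·x + 5/3·y + -5/3 = 0 ∩ |BA|² = 200/9]
2. B_y = 1  [line 26/3·x + 5/3·y + -5/3 = 0 ∩ |BA|² = 200/9]
   → B = (0, 1)
3. G_x = 3  [EB ∥ GD ∩ BD ∥ EG]
4. G_y = -9  [EB ∥ GD ∩ BD ∥ EG]
   → G = (3, -9)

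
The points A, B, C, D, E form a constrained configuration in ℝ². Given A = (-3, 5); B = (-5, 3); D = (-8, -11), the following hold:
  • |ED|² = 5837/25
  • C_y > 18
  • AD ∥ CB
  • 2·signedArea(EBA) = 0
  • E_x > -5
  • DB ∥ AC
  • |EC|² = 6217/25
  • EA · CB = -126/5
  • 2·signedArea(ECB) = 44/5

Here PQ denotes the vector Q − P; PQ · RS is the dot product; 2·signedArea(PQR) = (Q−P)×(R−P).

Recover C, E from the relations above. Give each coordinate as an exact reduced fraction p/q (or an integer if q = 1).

1. C_x = 0  [AD ∥ CB ∩ DB ∥ AC]
2. C_y = 19  [AD ∥ CB ∩ DB ∥ AC]
   → C = (0, 19)
3. E_x = -21/5  [2·signedArea(EBA) = 0 ∩ EA · CB = -126/5]
4. E_y = 19/5  [2·signedArea(EBA) = 0 ∩ EA · CB = -126/5]
   → E = (-21/5, 19/5)

C = (0, 19)
E = (-21/5, 19/5)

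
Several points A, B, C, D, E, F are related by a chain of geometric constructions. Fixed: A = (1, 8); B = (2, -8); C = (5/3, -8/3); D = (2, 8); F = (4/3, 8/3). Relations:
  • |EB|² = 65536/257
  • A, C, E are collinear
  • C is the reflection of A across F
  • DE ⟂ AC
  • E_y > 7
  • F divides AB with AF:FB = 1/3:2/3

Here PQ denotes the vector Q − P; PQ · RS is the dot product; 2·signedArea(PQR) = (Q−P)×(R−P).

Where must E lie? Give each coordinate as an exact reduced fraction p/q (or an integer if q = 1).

E = (258/257, 2040/257)

1. E_x = 258/257  [A, C, E are collinear ∩ DE ⟂ AC]
2. E_y = 2040/257  [A, C, E are collinear ∩ DE ⟂ AC]
   → E = (258/257, 2040/257)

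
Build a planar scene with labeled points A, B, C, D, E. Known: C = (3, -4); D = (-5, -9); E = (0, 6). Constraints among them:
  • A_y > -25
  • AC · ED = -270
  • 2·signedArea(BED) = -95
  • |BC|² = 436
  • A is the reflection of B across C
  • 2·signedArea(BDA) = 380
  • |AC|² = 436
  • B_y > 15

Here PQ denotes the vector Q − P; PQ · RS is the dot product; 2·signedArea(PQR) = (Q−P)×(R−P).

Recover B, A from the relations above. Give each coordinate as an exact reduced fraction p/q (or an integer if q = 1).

1. B_x = -3  [line 15·x + -5·y + 125 = 0 ∩ |BC|² = 436]
2. B_y = 16  [line 15·x + -5·y + 125 = 0 ∩ |BC|² = 436]
   → B = (-3, 16)
3. A_x = 9  [2·signedArea(BDA) = 380 ∩ A is the reflection of B across C]
4. A_y = -24  [2·signedArea(BDA) = 380 ∩ A is the reflection of B across C]
   → A = (9, -24)

A = (9, -24)
B = (-3, 16)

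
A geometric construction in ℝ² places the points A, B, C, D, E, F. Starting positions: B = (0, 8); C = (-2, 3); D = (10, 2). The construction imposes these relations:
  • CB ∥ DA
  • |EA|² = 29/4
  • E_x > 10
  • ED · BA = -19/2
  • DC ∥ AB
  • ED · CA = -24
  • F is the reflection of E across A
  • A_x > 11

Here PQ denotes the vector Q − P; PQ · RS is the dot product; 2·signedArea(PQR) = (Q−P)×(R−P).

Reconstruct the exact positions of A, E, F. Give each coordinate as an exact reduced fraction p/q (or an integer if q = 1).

1. A_x = 12  [DC ∥ AB ∩ CB ∥ DA]
2. A_y = 7  [DC ∥ AB ∩ CB ∥ DA]
   → A = (12, 7)
3. E_x = 11  [ED · BA = -19/2 ∩ ED · CA = -24]
4. E_y = 9/2  [ED · BA = -19/2 ∩ ED · CA = -24]
   → E = (11, 9/2)
5. F_x = 13  [F is the reflection of E across A]
6. F_y = 19/2  [F is the reflection of E across A]
   → F = (13, 19/2)

A = (12, 7)
E = (11, 9/2)
F = (13, 19/2)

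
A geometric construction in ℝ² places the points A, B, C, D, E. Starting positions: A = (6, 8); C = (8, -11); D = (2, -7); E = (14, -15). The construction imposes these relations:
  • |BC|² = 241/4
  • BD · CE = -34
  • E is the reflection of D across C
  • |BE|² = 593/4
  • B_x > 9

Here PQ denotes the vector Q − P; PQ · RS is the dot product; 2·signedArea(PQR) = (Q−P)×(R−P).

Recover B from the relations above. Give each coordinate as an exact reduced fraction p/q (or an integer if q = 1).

1. B_x = 10  [line -6·x + 4·y + 74 = 0 ∩ |BE|² = 593/4]
2. B_y = -7/2  [line -6·x + 4·y + 74 = 0 ∩ |BE|² = 593/4]
   → B = (10, -7/2)

B = (10, -7/2)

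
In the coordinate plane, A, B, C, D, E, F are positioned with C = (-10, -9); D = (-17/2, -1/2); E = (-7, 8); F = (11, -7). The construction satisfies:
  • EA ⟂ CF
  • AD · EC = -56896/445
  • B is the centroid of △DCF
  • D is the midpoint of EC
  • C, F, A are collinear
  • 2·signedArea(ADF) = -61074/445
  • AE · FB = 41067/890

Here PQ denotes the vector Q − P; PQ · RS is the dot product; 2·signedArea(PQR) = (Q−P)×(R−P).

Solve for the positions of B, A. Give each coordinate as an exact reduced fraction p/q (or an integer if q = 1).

1. B_x = -5/2  [B is the centroid of △DCF]
2. B_y = -11/2  [B is the centroid of △DCF]
   → B = (-5/2, -11/2)
3. A_x = -2413/445  [C, F, A are collinear ∩ EA ⟂ CF]
4. A_y = -3811/445  [C, F, A are collinear ∩ EA ⟂ CF]
   → A = (-2413/445, -3811/445)

A = (-2413/445, -3811/445)
B = (-5/2, -11/2)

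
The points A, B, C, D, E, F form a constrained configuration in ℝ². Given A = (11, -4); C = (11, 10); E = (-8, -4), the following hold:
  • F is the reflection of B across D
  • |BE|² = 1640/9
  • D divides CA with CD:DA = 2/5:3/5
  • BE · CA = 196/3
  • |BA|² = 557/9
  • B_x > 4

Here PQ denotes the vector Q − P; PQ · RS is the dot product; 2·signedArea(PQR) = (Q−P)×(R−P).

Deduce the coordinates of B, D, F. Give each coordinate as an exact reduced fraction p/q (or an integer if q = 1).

B = (14/3, 2/3)
D = (11, 22/5)
F = (52/3, 122/15)

1. B_y = 2/3  [BE · CA = 196/3]
2. B_x = 14/3  [|BE|² = 1640/9]
   → B = (14/3, 2/3)
3. D_x = 11  [D divides CA with CD:DA = 2/5:3/5]
4. D_y = 22/5  [D divides CA with CD:DA = 2/5:3/5]
   → D = (11, 22/5)
5. F_x = 52/3  [F is the reflection of B across D]
6. F_y = 122/15  [F is the reflection of B across D]
   → F = (52/3, 122/15)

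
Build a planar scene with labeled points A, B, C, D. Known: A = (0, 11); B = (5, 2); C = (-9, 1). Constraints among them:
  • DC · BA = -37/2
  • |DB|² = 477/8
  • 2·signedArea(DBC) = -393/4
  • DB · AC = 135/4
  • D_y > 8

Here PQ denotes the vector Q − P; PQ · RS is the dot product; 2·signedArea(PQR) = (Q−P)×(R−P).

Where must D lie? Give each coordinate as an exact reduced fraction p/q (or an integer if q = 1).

D = (5/4, 35/4)

1. D_x = 5/4  [DB · AC = 135/4 ∩ DC · BA = -37/2]
2. D_y = 35/4  [DB · AC = 135/4 ∩ DC · BA = -37/2]
   → D = (5/4, 35/4)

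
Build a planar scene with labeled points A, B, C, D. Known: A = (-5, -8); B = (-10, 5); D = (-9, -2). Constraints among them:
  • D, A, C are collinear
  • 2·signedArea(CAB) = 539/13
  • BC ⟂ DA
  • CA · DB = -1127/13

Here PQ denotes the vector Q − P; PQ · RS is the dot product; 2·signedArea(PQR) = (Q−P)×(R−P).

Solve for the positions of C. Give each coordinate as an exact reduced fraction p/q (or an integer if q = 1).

1. C_x = -163/13  [D, A, C are collinear ∩ BC ⟂ DA]
2. C_y = 43/13  [D, A, C are collinear ∩ BC ⟂ DA]
   → C = (-163/13, 43/13)

C = (-163/13, 43/13)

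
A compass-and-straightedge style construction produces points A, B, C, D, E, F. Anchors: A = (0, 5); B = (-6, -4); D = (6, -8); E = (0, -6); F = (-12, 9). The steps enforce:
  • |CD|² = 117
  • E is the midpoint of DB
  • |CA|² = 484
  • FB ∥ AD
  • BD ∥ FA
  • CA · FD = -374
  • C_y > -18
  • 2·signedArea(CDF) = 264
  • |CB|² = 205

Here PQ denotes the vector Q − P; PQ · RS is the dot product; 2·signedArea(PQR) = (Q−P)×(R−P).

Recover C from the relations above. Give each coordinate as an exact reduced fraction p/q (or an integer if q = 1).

1. C_x = 0  [CA · FD = -374 ∩ 2·signedArea(CDF) = 264]
2. C_y = -17  [CA · FD = -374 ∩ 2·signedArea(CDF) = 264]
   → C = (0, -17)

C = (0, -17)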